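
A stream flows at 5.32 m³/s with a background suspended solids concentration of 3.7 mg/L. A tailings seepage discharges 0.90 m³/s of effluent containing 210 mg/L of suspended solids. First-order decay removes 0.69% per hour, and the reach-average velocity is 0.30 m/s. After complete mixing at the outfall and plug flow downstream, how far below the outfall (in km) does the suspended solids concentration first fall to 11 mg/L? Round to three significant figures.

After mixing, C = (5.320·3.700 + 0.9000·210.0) / 6.220 = 208.7/6.220 = 33.55 mg/L.
0.69%/h lost → k = −ln(1 − 0.0069) = 0.006924 h⁻¹.
Set 33.55·exp(−k·t) = 11 → t = ln(33.55/11)/k = 579800 s = 161.1 h.
Distance = v·t = 0.30·579800 = 173900 m = 173.9 km.

174 km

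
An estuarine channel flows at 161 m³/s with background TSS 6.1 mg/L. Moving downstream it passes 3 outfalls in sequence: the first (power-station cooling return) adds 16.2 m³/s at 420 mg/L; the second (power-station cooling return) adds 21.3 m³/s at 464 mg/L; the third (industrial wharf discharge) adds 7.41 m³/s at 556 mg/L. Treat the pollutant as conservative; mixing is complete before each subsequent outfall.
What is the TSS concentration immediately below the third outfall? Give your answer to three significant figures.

106 mg/L

Below outfall 1: Q → 177.2 m³/s, C = (161.0·6.100 + 16.20·420.0)/177.2 = 43.94 mg/L.
Below outfall 2: Q → 198.5 m³/s, C = (177.2·43.94 + 21.30·464.0)/198.5 = 89.01 mg/L.
Below outfall 3: Q → 205.9 m³/s, C = (198.5·89.01 + 7.410·556.0)/205.9 = 105.8 mg/L.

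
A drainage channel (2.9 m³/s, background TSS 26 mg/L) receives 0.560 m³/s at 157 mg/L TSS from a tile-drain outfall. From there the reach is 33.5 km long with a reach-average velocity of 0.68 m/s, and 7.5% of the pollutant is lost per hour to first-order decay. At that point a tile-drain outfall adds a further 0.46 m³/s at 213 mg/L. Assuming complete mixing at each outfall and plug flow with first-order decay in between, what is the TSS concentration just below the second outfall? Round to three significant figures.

39.3 mg/L

Mixed concentration C = ΣQC/ΣQ = (2.900·26.00 + 0.5600·157.0) / 3.460 = 163.3/3.460 = 47.20 mg/L; combined flow 3.460 m³/s.
Travel time t = 33.5·1000 / 0.68 = 49260 s = 13.68 h.
7.5%/h lost → k = −ln(1 − 0.075) = 0.07796 h⁻¹.
Decay over the reach: 47.20·exp(−kt) = 47.20·0.3441 = 16.24 mg/L.
Second outfall: C = (3.460·16.24 + 0.4600·213.0)/3.920 = 39.33 mg/L.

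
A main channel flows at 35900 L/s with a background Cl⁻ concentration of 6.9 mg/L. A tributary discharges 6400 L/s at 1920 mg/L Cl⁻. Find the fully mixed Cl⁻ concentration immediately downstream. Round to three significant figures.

296 mg/L

Conservation of mass: C = (35900·6.900 + 6400·1920) / 42300 = 12540000/42300 = 296.4 mg/L.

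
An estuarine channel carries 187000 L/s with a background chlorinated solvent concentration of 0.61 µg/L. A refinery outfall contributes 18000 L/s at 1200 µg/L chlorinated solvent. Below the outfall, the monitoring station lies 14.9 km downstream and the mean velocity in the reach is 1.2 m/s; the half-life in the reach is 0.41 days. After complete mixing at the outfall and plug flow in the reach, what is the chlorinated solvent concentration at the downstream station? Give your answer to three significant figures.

After mixing, C = (187000·0.6100 + 18000·1200) / 205000 = 21710000/205000 = 105.9 µg/L.
Travel time t = 14.9·1000 / 1.2 = 12420 s = 3.449 h.
Half-life 0.41 d → k = ln 2 / 0.41 = 1.691 d⁻¹.
After decay, C = 105.9 × e^(−kt) = 105.9 × 0.7843 = 83.08 µg/L.

83.1 µg/L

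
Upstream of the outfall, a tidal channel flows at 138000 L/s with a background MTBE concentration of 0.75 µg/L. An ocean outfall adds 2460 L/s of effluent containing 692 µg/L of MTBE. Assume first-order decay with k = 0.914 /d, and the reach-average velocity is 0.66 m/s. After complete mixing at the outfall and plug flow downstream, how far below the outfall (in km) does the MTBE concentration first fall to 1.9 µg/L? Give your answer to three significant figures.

119 km

Mixed concentration C = ΣQC/ΣQ = (138000·0.7500 + 2460·692.0) / 140500 = 1806000/140500 = 12.86 µg/L.
Set 12.86·exp(−k·t) = 1.9 → t = ln(12.86/1.9)/k = 180700 s = 50.21 h.
Distance = v·t = 0.66·180700 = 119300 m = 119.3 km.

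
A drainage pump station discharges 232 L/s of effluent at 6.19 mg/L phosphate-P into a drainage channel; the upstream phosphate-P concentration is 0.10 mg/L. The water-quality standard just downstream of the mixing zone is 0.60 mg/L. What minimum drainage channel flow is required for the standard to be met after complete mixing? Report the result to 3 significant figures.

Set C_mix = 0.60: (Q·0.1000 + 232.0·6.190) / (Q + 232.0) = 0.60
→ Q = 232.0·(6.190 − 0.60)/(0.60 − 0.1000) = 2594 L/s.

2590 L/s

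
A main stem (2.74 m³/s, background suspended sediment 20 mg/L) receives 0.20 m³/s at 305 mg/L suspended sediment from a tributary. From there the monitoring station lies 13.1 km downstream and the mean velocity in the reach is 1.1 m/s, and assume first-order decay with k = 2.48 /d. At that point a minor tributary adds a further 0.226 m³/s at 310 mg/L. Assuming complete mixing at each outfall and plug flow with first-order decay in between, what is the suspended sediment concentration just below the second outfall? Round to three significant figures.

48.1 mg/L

Flow-weighted average: C = (2.740·20.00 + 0.2000·305.0) / 2.940 = 115.8/2.940 = 39.39 mg/L; combined flow 2.940 m³/s.
Travel time t = 13.1·1000 / 1.1 = 11910 s = 3.308 h.
After decay, C = 39.39 × e^(−kt) = 39.39 × 0.7105 = 27.98 mg/L.
At the second outfall, C = (2.940·27.98 + 0.2260·310.0) / (2.940 + 0.2260) = 48.11 mg/L.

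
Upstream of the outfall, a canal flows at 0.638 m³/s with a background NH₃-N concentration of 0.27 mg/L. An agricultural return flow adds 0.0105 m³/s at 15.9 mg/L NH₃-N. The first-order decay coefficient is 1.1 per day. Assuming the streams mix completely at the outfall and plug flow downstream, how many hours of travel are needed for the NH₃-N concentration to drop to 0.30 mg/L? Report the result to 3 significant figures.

Mixed concentration C = ΣQC/ΣQ = (0.6380·0.2700 + 0.01050·15.90) / 0.6485 = 0.3392/0.6485 = 0.5231 mg/L.
0.5231·exp(−k·t) = 0.30 → t = ln(0.5231/0.30)/k = 43670 s = 12.13 h.

12.1 h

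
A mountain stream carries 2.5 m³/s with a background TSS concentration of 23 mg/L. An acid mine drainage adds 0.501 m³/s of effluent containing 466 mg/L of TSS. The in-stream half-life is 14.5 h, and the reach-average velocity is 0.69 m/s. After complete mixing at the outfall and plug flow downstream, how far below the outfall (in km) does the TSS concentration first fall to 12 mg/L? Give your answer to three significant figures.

Flow-weighted average: C = (2.500·23.00 + 0.5010·466.0) / 3.001 = 291.0/3.001 = 96.96 mg/L.
Half-life 14.5 h → k = ln 2 / 14.5 = 0.04780 h⁻¹ = 1.147 d⁻¹.
Set 96.96·exp(−k·t) = 12 → t = ln(96.96/12)/k = 157300 s = 43.71 h.
Distance = v·t = 0.69·157300 = 108600 m = 108.6 km.

109 km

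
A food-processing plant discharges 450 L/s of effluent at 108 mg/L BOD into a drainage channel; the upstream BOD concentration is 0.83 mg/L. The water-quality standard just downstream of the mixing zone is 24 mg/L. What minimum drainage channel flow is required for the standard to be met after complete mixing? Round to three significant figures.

Set C_mix = 24: (Q·0.8300 + 450.0·108.0) / (Q + 450.0) = 24
→ Q = 450.0·(108.0 − 24)/(24 − 0.8300) = 1631 L/s.

1630 L/s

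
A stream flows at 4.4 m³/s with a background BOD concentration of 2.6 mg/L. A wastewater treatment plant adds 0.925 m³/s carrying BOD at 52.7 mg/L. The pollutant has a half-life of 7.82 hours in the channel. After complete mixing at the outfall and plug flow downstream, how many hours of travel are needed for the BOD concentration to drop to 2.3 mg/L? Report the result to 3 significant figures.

Mass balance: C = (4.400·2.600 + 0.9250·52.70) / 5.325 = 60.19/5.325 = 11.30 mg/L.
Half-life 7.82 h → k = ln 2 / 7.82 = 0.08864 h⁻¹ = 2.127 d⁻¹.
11.30·exp(−k·t) = 2.3 → t = ln(11.30/2.3)/k = 64660 s = 17.96 h.

18.0 h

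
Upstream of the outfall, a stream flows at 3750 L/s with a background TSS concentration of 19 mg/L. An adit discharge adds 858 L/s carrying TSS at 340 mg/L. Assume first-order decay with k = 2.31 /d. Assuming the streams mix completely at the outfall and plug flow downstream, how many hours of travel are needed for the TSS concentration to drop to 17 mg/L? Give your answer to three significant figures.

15.9 h

Flow-weighted average: C = (3750·19.00 + 858.0·340.0) / 4608 = 363000/4608 = 78.77 mg/L.
78.77·exp(−k·t) = 17 → t = ln(78.77/17)/k = 57350 s = 15.93 h.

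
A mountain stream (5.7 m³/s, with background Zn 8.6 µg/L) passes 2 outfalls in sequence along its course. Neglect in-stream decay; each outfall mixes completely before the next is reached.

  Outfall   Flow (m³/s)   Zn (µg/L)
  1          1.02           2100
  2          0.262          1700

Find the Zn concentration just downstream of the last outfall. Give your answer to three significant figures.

Below outfall 1: Q → 6.720 m³/s, C = (5.700·8.600 + 1.020·2100)/6.720 = 326.0 µg/L.
Below outfall 2: Q → 6.982 m³/s, C = (6.720·326.0 + 0.2620·1700)/6.982 = 377.6 µg/L.

378 µg/L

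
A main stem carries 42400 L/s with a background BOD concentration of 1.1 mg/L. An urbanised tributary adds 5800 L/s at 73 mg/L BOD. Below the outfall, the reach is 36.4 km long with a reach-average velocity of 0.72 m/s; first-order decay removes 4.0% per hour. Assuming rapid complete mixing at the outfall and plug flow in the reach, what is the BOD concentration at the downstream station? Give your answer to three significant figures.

5.50 mg/L

After mixing, C = (42400·1.100 + 5800·73.00) / 48200 = 470000/48200 = 9.752 mg/L.
Travel time t = 36.4·1000 / 0.72 = 50560 s = 14.04 h.
4.0%/h lost → k = −ln(1 − 0.04) = 0.04082 h⁻¹.
Applying C = C₀e^(−kt): 9.752 × 0.5637 = 5.497 mg/L.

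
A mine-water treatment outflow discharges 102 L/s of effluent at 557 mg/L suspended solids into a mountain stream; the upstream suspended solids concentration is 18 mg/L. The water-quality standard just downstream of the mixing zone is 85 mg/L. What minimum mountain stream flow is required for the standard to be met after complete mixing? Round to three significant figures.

719 L/s

Set C_mix = 85: (Q·18.00 + 102.0·557.0) / (Q + 102.0) = 85
→ Q = 102.0·(557.0 − 85)/(85 − 18.00) = 718.6 L/s.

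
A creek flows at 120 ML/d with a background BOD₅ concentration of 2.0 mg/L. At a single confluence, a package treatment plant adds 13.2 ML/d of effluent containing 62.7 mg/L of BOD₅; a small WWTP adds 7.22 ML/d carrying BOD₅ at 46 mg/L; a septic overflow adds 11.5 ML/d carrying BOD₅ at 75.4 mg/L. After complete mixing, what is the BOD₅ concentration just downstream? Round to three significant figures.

14.9 mg/L

Mass balance: C = (120.0·2.000 + 13.20·62.70 + 7.220·46.00 + 11.50·75.40) / 151.9 = 2267/151.9 = 14.92 mg/L.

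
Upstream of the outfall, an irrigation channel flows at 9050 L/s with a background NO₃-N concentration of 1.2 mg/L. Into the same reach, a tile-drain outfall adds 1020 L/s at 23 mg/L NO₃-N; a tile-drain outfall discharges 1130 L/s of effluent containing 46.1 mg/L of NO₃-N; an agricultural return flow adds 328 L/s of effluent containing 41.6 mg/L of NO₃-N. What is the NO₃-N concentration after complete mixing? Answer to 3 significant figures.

Mass balance: C = (9050·1.200 + 1020·23.00 + 1130·46.10 + 328.0·41.60) / 11530 = 100100/11530 = 8.680 mg/L.

8.68 mg/L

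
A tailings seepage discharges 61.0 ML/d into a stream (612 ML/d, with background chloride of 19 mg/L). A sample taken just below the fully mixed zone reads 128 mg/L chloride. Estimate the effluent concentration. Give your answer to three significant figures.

Mass balance: 612.0·19.00 + 61.00·Cₑ = 673.0·128.0
→ Cₑ = (673.0·128.0 − 612.0·19.00) / 61.00 = 1222 mg/L.

1220 mg/L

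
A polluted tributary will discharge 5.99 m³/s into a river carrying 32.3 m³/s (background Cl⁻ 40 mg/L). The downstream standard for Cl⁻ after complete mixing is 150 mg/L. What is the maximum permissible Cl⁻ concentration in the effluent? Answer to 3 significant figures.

743 mg/L

At the limit, (Qr·Cr + Qe·Cₑ)/(Qr + Qe) = 150:
Cₑ = (38.29·150 − 32.30·40.00) / 5.990 = 743.2 mg/L.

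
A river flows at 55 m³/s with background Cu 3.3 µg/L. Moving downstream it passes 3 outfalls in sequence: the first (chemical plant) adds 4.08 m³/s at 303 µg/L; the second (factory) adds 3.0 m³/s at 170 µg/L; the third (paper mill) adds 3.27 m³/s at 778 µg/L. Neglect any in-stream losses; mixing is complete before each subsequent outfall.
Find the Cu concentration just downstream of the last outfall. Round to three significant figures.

68.4 µg/L

After outfall 1: Q = 55.00 + 4.080 = 59.08 m³/s; C = (55.00·3.300 + 4.080·303.0)/59.08 = 24.00 µg/L.
After outfall 2: Q = 59.08 + 3.000 = 62.08 m³/s; C = (59.08·24.00 + 3.000·170.0)/62.08 = 31.05 µg/L.
After outfall 3: Q = 62.08 + 3.270 = 65.35 m³/s; C = (62.08·31.05 + 3.270·778.0)/65.35 = 68.43 µg/L.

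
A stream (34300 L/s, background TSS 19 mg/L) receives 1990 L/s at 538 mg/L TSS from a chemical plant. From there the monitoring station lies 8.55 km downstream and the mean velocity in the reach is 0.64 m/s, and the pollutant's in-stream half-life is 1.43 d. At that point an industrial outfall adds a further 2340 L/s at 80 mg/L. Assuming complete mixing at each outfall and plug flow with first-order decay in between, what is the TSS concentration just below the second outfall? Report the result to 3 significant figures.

46.2 mg/L

Mass balance: C = (34300·19.00 + 1990·538.0) / 36290 = 1722000/36290 = 47.46 mg/L; combined flow 36290 L/s.
Travel time t = 8.55·1000 / 0.64 = 13360 s = 3.711 h.
Half-life 1.43 d → k = ln 2 / 1.43 = 0.4847 d⁻¹.
Decay over the reach: 47.46·exp(−kt) = 47.46·0.9278 = 44.03 mg/L.
Second outfall: C = (36290·44.03 + 2340·80.00)/38630 = 46.21 mg/L.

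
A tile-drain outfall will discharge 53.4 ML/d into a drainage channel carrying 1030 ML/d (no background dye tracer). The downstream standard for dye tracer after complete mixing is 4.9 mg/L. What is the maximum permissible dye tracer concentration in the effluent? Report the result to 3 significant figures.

99.4 mg/L

At the limit, (Qr·Cr + Qe·Cₑ)/(Qr + Qe) = 4.9:
Cₑ = (1083·4.9 − 1030·0) / 53.40 = 99.41 mg/L.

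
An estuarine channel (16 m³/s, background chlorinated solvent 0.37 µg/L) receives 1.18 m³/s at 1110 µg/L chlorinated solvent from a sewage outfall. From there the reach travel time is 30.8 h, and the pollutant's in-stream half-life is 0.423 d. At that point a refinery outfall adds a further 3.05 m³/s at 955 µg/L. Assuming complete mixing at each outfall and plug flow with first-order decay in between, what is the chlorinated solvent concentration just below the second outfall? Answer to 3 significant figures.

152 µg/L

Mixed concentration C = ΣQC/ΣQ = (16.00·0.3700 + 1.180·1110) / 17.18 = 1316/17.18 = 76.58 µg/L; combined flow 17.18 m³/s.
Half-life 0.423 d → k = ln 2 / 0.423 = 1.639 d⁻¹.
First-order decay: C = 76.58·exp(−k·t) = 76.58·0.1221 = 9.351 µg/L.
At the second outfall, C = (17.18·9.351 + 3.050·955.0) / (17.18 + 3.050) = 151.9 µg/L.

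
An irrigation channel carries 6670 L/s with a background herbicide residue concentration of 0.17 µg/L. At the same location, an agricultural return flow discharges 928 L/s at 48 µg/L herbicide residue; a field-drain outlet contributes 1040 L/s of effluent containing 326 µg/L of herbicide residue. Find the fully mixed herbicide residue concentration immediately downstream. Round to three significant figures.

44.5 µg/L

Conservation of mass: C = (6670·0.1700 + 928.0·48.00 + 1040·326.0) / 8638 = 384700/8638 = 44.54 µg/L.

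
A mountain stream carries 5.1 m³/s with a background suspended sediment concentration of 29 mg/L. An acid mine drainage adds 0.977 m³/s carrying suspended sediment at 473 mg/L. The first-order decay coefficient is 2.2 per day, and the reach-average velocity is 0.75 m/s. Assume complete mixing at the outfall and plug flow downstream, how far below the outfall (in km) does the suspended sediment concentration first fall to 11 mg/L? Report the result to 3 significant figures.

Conservation of mass: C = (5.100·29.00 + 0.9770·473.0) / 6.077 = 610.0/6.077 = 100.4 mg/L.
Set 100.4·exp(−k·t) = 11 → t = ln(100.4/11)/k = 86840 s = 24.12 h.
Distance = v·t = 0.75·86840 = 65130 m = 65.13 km.

65.1 km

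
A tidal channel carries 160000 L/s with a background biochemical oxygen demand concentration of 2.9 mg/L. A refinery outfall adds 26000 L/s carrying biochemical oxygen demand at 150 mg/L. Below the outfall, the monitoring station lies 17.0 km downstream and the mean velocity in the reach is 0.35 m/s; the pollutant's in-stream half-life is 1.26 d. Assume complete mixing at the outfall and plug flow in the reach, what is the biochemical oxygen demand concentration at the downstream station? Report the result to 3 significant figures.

17.2 mg/L

Conservation of mass: C = (160000·2.900 + 26000·150.0) / 186000 = 4364000/186000 = 23.46 mg/L.
Travel time t = 17.0·1000 / 0.35 = 48570 s = 13.49 h.
Half-life 1.26 d → k = ln 2 / 1.26 = 0.5501 d⁻¹.
First-order decay: C = 23.46·exp(−k·t) = 23.46·0.7340 = 17.22 mg/L.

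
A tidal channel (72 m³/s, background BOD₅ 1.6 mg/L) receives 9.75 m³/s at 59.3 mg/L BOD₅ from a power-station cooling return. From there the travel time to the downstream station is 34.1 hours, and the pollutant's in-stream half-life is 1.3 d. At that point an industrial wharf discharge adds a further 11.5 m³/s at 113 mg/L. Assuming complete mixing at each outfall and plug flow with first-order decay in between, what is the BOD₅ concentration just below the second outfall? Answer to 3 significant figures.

17.4 mg/L

Mixed concentration C = ΣQC/ΣQ = (72.00·1.600 + 9.750·59.30) / 81.75 = 693.4/81.75 = 8.482 mg/L; combined flow 81.75 m³/s.
Half-life 1.3 d → k = ln 2 / 1.3 = 0.5332 d⁻¹.
First-order decay: C = 8.482·exp(−k·t) = 8.482·0.4688 = 3.976 mg/L.
At the second outfall, C = (81.75·3.976 + 11.50·113.0) / (81.75 + 11.50) = 17.42 mg/L.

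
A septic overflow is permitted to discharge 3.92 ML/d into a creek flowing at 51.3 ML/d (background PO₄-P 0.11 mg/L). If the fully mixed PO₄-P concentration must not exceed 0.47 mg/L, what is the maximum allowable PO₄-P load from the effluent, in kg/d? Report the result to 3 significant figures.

20.3 kg/d

Mass balance at the limit: 51.30·0.1100 + 3.920·Cₑ = 55.22·0.47 → Cₑ = 5.181 mg/L.
3.920 ML/d = 0.04537 m³/s. Load = 0.04537 m³/s × 5.181 g/m³ × 86 400 s/d = 20.31 kg/d.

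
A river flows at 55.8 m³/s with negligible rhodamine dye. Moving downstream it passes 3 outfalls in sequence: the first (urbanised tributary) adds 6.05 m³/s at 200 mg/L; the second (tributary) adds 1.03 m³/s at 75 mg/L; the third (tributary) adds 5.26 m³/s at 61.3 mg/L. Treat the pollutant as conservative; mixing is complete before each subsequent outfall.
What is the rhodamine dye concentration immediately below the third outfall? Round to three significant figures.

Below outfall 1: Q → 61.85 m³/s, C = (55.80·0 + 6.050·200.0)/61.85 = 19.56 mg/L.
Below outfall 2: Q → 62.88 m³/s, C = (61.85·19.56 + 1.030·75.00)/62.88 = 20.47 mg/L.
Below outfall 3: Q → 68.14 m³/s, C = (62.88·20.47 + 5.260·61.30)/68.14 = 23.62 mg/L.

23.6 mg/L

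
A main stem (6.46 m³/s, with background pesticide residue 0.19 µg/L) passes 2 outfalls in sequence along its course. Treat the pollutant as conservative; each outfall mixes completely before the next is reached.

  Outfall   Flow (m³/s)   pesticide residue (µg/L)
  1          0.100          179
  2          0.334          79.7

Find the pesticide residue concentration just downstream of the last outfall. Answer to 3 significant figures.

6.64 µg/L

Outfall 1: combined Q = 6.560 m³/s; C = (6.460·0.1900 + 0.1000·179.0)/6.560 = 2.916 µg/L.
Outfall 2: combined Q = 6.894 m³/s; C = (6.560·2.916 + 0.3340·79.70)/6.894 = 6.636 µg/L.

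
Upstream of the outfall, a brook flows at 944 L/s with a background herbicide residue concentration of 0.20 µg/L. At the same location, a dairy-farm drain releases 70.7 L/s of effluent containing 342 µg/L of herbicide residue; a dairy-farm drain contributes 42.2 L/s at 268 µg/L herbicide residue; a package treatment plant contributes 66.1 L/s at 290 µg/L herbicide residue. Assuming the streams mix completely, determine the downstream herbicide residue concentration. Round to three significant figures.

48.8 µg/L

Conservation of mass: C = (944.0·0.2000 + 70.70·342.0 + 42.20·268.0 + 66.10·290.0) / 1123 = 54850/1123 = 48.84 µg/L.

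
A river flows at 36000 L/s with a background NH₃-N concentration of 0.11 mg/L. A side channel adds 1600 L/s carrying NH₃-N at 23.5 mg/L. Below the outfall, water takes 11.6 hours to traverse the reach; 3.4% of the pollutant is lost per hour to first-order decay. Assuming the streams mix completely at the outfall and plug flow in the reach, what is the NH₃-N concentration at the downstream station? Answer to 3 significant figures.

Mass balance: C = (36000·0.1100 + 1600·23.50) / 37600 = 41560/37600 = 1.105 mg/L.
3.4%/h lost → k = −ln(1 − 0.034) = 0.03459 h⁻¹.
Decay over the reach: 1.105·exp(−kt) = 1.105·0.6695 = 0.7400 mg/L.

0.740 mg/L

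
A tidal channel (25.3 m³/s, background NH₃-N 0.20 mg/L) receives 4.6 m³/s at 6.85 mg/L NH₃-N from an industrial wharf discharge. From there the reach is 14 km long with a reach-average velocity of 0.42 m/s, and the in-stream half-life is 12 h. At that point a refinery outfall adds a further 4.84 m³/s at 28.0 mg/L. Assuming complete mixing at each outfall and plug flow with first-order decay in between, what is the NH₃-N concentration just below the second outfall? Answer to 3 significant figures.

4.52 mg/L

After mixing, C = (25.30·0.2000 + 4.600·6.850) / 29.90 = 36.57/29.90 = 1.223 mg/L; combined flow 29.90 m³/s.
Travel time t = 14·1000 / 0.42 = 33330 s = 9.259 h.
Half-life 12 h → k = ln 2 / 12 = 0.05776 h⁻¹ = 1.386 d⁻¹.
After decay, C = 1.223 × e^(−kt) = 1.223 × 0.5858 = 0.7164 mg/L.
At the second outfall, C = (29.90·0.7164 + 4.840·28.00) / (29.90 + 4.840) = 4.518 mg/L.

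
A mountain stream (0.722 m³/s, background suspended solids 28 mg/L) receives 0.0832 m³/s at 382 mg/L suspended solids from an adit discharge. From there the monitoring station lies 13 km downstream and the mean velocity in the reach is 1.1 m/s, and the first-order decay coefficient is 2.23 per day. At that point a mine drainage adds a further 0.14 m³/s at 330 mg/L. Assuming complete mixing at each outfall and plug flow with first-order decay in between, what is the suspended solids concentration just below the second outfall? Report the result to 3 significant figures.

Mass balance: C = (0.7220·28.00 + 0.08320·382.0) / 0.8052 = 52.00/0.8052 = 64.58 mg/L; combined flow 0.8052 m³/s.
Travel time t = 13·1000 / 1.1 = 11820 s = 3.283 h.
Decay over the reach: 64.58·exp(−kt) = 64.58·0.7371 = 47.60 mg/L.
Second outfall: C = (0.8052·47.60 + 0.1400·330.0)/0.9452 = 89.43 mg/L.

89.4 mg/L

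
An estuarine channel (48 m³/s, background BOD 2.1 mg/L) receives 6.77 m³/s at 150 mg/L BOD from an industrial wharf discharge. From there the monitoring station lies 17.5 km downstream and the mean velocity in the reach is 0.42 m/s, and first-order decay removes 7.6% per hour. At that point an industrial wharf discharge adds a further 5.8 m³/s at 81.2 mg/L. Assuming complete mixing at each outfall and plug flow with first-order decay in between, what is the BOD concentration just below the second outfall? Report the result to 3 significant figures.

After mixing, C = (48.00·2.100 + 6.770·150.0) / 54.77 = 1116/54.77 = 20.38 mg/L; combined flow 54.77 m³/s.
Travel time t = 17.5·1000 / 0.42 = 41670 s = 11.57 h.
7.6%/h lost → k = −ln(1 − 0.076) = 0.07904 h⁻¹.
Applying C = C₀e^(−kt): 20.38 × 0.4006 = 8.164 mg/L.
Second outfall: C = (54.77·8.164 + 5.800·81.20)/60.57 = 15.16 mg/L.

15.2 mg/L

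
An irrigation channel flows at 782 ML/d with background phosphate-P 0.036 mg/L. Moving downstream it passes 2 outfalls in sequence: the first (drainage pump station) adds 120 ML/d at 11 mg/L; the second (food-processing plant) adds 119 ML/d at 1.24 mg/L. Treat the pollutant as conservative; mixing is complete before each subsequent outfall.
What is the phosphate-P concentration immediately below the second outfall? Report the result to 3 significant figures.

Outfall 1: combined Q = 902.0 ML/d; C = (782.0·0.03600 + 120.0·11.00)/902.0 = 1.495 mg/L.
Outfall 2: combined Q = 1021 ML/d; C = (902.0·1.495 + 119.0·1.240)/1021 = 1.465 mg/L.

1.46 mg/L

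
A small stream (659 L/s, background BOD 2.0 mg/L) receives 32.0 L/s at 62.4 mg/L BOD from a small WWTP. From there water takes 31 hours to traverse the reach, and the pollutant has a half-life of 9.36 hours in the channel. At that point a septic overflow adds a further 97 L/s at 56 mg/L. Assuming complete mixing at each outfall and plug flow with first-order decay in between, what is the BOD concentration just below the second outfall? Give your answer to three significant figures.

Mixed concentration C = ΣQC/ΣQ = (659.0·2.000 + 32.00·62.40) / 691.0 = 3315/691.0 = 4.797 mg/L; combined flow 691.0 L/s.
Half-life 9.36 h → k = ln 2 / 9.36 = 0.07405 h⁻¹ = 1.777 d⁻¹.
First-order decay: C = 4.797·exp(−k·t) = 4.797·0.1007 = 0.4830 mg/L.
At the second outfall, C = (691.0·0.4830 + 97.00·56.00) / (691.0 + 97.00) = 7.317 mg/L.

7.32 mg/L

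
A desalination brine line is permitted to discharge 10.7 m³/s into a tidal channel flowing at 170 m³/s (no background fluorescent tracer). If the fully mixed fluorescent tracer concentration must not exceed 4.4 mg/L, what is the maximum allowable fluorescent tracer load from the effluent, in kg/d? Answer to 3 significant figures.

Mass balance at the limit: 170.0·0 + 10.70·Cₑ = 180.7·4.4 → Cₑ = 74.31 mg/L.
Load = 10.70 m³/s × 74.31 g/m³ × 86 400 s/d = 68690 kg/d.

68700 kg/d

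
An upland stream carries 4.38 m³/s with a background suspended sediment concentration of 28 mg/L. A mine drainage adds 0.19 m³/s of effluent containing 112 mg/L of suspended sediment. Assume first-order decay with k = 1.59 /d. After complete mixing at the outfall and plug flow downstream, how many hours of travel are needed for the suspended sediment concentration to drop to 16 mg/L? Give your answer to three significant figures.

After mixing, C = (4.380·28.00 + 0.1900·112.0) / 4.570 = 143.9/4.570 = 31.49 mg/L.
31.49·exp(−k·t) = 16 → t = ln(31.49/16)/k = 36800 s = 10.22 h.

10.2 h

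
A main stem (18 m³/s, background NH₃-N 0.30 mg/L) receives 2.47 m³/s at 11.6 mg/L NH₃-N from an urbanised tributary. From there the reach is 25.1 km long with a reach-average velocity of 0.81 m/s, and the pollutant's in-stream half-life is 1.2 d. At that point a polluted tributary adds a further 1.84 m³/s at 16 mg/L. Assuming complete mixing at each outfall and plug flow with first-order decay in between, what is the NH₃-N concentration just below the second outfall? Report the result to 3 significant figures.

2.56 mg/L

Mass balance: C = (18.00·0.3000 + 2.470·11.60) / 20.47 = 34.05/20.47 = 1.664 mg/L; combined flow 20.47 m³/s.
Travel time t = 25.1·1000 / 0.81 = 30990 s = 8.608 h.
Half-life 1.2 d → k = ln 2 / 1.2 = 0.5776 d⁻¹.
First-order decay: C = 1.664·exp(−k·t) = 1.664·0.8129 = 1.352 mg/L.
At the second outfall, C = (20.47·1.352 + 1.840·16.00) / (20.47 + 1.840) = 2.560 mg/L.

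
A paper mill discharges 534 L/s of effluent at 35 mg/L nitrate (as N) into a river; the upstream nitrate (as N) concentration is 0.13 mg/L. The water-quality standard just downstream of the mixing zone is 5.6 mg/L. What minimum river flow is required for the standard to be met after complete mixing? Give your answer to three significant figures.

2870 L/s

Set C_mix = 5.6: (Q·0.1300 + 534.0·35.00) / (Q + 534.0) = 5.6
→ Q = 534.0·(35.00 − 5.6)/(5.6 − 0.1300) = 2870 L/s.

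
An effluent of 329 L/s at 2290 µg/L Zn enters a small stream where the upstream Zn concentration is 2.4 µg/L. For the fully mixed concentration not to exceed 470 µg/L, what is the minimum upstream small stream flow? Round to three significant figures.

Set C_mix = 470: (Q·2.400 + 329.0·2290) / (Q + 329.0) = 470
→ Q = 329.0·(2290 − 470)/(470 − 2.400) = 1281 L/s.

1280 L/s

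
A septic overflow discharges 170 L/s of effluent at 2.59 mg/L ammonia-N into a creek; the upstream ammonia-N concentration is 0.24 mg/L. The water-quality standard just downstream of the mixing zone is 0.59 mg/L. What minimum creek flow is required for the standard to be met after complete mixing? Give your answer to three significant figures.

Set C_mix = 0.59: (Q·0.2400 + 170.0·2.590) / (Q + 170.0) = 0.59
→ Q = 170.0·(2.590 − 0.59)/(0.59 − 0.2400) = 971.4 L/s.

971 L/s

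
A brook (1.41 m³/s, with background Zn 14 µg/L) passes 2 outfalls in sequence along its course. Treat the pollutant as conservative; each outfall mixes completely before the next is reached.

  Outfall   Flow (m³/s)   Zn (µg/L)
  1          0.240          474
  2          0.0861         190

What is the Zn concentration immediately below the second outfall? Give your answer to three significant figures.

Outfall 1: combined Q = 1.650 m³/s; C = (1.410·14.00 + 0.2400·474.0)/1.650 = 80.91 µg/L.
Outfall 2: combined Q = 1.736 m³/s; C = (1.650·80.91 + 0.08610·190.0)/1.736 = 86.32 µg/L.

86.3 µg/L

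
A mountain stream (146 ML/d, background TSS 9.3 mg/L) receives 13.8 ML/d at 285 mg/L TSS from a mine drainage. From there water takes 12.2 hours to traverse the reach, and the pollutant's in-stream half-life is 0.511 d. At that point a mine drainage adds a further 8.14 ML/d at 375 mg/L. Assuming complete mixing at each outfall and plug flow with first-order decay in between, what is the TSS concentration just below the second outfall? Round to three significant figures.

Flow-weighted average: C = (146.0·9.300 + 13.80·285.0) / 159.8 = 5291/159.8 = 33.11 mg/L; combined flow 159.8 ML/d.
Half-life 0.511 d → k = ln 2 / 0.511 = 1.356 d⁻¹.
First-order decay: C = 33.11·exp(−k·t) = 33.11·0.5018 = 16.61 mg/L.
Second outfall: C = (159.8·16.61 + 8.140·375.0)/167.9 = 33.99 mg/L.

34.0 mg/L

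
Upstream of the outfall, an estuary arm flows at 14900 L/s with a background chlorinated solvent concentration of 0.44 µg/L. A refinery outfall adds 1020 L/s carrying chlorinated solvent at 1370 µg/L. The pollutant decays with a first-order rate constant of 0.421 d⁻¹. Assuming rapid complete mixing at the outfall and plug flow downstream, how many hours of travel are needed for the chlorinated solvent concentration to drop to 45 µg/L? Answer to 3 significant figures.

38.4 h

After mixing, C = (14900·0.4400 + 1020·1370) / 15920 = 1404000/15920 = 88.19 µg/L.
88.19·exp(−k·t) = 45 → t = ln(88.19/45)/k = 138100 s = 38.35 h.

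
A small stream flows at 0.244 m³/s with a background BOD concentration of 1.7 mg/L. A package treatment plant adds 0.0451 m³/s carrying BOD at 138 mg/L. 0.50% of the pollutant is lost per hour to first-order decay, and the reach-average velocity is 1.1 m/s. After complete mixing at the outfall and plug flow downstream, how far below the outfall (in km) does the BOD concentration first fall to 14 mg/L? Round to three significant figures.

Mass balance: C = (0.2440·1.700 + 0.04510·138.0) / 0.2891 = 6.639/0.2891 = 22.96 mg/L.
0.50%/h lost → k = −ln(1 − 0.005) = 0.005013 h⁻¹.
Set 22.96·exp(−k·t) = 14 → t = ln(22.96/14)/k = 355400 s = 98.72 h.
Distance = v·t = 1.1·355400 = 390900 m = 390.9 km.

391 km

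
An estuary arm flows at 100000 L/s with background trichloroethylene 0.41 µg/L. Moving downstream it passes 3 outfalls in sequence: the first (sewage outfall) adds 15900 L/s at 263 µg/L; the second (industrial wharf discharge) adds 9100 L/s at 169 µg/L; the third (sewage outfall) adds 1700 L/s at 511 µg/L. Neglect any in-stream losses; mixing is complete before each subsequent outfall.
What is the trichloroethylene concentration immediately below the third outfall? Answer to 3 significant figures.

52.3 µg/L

Below outfall 1: Q → 115900 L/s, C = (100000·0.4100 + 15900·263.0)/115900 = 36.43 µg/L.
Below outfall 2: Q → 125000 L/s, C = (115900·36.43 + 9100·169.0)/125000 = 46.08 µg/L.
Below outfall 3: Q → 126700 L/s, C = (125000·46.08 + 1700·511.0)/126700 = 52.32 µg/L.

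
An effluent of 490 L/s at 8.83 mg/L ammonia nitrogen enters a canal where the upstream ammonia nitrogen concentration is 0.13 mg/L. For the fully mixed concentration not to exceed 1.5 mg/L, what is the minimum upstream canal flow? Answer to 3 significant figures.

2620 L/s

Set C_mix = 1.5: (Q·0.1300 + 490.0·8.830) / (Q + 490.0) = 1.5
→ Q = 490.0·(8.830 − 1.5)/(1.5 − 0.1300) = 2622 L/s.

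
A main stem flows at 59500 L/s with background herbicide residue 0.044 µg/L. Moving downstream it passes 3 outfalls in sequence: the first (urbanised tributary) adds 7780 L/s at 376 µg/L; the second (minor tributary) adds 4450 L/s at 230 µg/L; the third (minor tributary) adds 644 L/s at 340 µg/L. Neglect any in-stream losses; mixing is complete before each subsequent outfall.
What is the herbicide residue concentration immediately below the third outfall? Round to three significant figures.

After outfall 1: Q = 59500 + 7780 = 67280 L/s; C = (59500·0.04400 + 7780·376.0)/67280 = 43.52 µg/L.
After outfall 2: Q = 67280 + 4450 = 71730 L/s; C = (67280·43.52 + 4450·230.0)/71730 = 55.09 µg/L.
After outfall 3: Q = 71730 + 644.0 = 72370 L/s; C = (71730·55.09 + 644.0·340.0)/72370 = 57.62 µg/L.

57.6 µg/L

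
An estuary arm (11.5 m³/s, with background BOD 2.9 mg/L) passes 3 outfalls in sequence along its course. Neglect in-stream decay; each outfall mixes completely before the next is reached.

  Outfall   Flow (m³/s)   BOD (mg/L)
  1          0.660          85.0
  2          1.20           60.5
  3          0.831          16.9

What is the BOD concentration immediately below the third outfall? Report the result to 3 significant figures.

12.4 mg/L

Below outfall 1: Q → 12.16 m³/s, C = (11.50·2.900 + 0.6600·85.00)/12.16 = 7.356 mg/L.
Below outfall 2: Q → 13.36 m³/s, C = (12.16·7.356 + 1.200·60.50)/13.36 = 12.13 mg/L.
Below outfall 3: Q → 14.19 m³/s, C = (13.36·12.13 + 0.8310·16.90)/14.19 = 12.41 mg/L.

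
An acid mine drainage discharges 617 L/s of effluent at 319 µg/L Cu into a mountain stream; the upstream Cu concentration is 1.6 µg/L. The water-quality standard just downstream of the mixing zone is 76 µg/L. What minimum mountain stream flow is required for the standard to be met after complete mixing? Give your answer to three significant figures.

2020 L/s

Set C_mix = 76: (Q·1.600 + 617.0·319.0) / (Q + 617.0) = 76
→ Q = 617.0·(319.0 − 76)/(76 − 1.600) = 2015 L/s.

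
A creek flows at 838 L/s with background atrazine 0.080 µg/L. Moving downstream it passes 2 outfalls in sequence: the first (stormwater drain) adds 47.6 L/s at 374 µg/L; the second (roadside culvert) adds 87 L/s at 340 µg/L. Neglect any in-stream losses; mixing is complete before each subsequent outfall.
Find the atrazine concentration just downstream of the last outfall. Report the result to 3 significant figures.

48.8 µg/L

After outfall 1: Q = 838.0 + 47.60 = 885.6 L/s; C = (838.0·0.08000 + 47.60·374.0)/885.6 = 20.18 µg/L.
After outfall 2: Q = 885.6 + 87.00 = 972.6 L/s; C = (885.6·20.18 + 87.00·340.0)/972.6 = 48.79 µg/L.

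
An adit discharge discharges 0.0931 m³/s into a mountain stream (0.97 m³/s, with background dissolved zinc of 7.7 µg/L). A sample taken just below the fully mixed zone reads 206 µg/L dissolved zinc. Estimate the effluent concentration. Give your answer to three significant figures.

Mass balance: 0.9700·7.700 + 0.09310·Cₑ = 1.063·206.0
→ Cₑ = (1.063·206.0 − 0.9700·7.700) / 0.09310 = 2272 µg/L.

2270 µg/L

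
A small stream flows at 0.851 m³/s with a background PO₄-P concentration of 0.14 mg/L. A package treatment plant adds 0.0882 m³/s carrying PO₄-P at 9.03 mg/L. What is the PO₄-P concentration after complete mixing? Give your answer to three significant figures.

0.975 mg/L

Flow-weighted average: C = (0.8510·0.1400 + 0.08820·9.030) / 0.9392 = 0.9156/0.9392 = 0.9749 mg/L.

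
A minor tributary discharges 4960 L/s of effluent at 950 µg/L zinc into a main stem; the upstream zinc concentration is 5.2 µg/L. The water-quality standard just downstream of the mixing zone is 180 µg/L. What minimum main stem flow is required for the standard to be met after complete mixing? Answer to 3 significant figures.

21800 L/s

Set C_mix = 180: (Q·5.200 + 4960·950.0) / (Q + 4960) = 180
→ Q = 4960·(950.0 − 180)/(180 − 5.200) = 21850 L/s.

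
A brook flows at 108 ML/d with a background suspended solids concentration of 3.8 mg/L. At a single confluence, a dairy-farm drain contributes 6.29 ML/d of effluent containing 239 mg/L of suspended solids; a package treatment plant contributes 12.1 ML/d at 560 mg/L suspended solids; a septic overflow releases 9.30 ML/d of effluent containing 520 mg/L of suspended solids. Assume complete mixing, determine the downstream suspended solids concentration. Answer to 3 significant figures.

99.7 mg/L

Flow-weighted average: C = (108.0·3.800 + 6.290·239.0 + 12.10·560.0 + 9.300·520.0) / 135.7 = 13530/135.7 = 99.68 mg/L.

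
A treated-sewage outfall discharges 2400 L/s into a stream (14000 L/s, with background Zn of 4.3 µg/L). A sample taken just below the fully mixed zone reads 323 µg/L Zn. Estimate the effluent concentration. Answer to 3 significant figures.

2180 µg/L

Mass balance: 14000·4.300 + 2400·Cₑ = 16400·323.0
→ Cₑ = (16400·323.0 − 14000·4.300) / 2400 = 2182 µg/L.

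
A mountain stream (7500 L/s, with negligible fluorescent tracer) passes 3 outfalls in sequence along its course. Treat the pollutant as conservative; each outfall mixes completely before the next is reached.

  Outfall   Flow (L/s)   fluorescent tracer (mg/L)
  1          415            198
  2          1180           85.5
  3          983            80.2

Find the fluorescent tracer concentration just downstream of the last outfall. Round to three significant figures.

After outfall 1: Q = 7500 + 415.0 = 7915 L/s; C = (7500·0 + 415.0·198.0)/7915 = 10.38 mg/L.
After outfall 2: Q = 7915 + 1180 = 9095 L/s; C = (7915·10.38 + 1180·85.50)/9095 = 20.13 mg/L.
After outfall 3: Q = 9095 + 983.0 = 10080 L/s; C = (9095·20.13 + 983.0·80.20)/10080 = 25.99 mg/L.

26.0 mg/L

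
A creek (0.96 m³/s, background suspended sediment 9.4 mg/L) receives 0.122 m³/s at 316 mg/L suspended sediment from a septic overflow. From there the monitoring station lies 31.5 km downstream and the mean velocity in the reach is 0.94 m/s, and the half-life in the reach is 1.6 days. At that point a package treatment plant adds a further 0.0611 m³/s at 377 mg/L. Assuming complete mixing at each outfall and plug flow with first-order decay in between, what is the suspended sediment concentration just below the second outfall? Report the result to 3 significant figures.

Mass balance: C = (0.9600·9.400 + 0.1220·316.0) / 1.082 = 47.58/1.082 = 43.97 mg/L; combined flow 1.082 m³/s.
Travel time t = 31.5·1000 / 0.94 = 33510 s = 9.309 h.
Half-life 1.6 d → k = ln 2 / 1.6 = 0.4332 d⁻¹.
First-order decay: C = 43.97·exp(−k·t) = 43.97·0.8453 = 37.17 mg/L.
At the second outfall, C = (1.082·37.17 + 0.06110·377.0) / (1.082 + 0.06110) = 55.33 mg/L.

55.3 mg/L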